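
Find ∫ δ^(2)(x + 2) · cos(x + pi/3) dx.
- \sin{\left(\frac{\pi}{6} + 2 \right)}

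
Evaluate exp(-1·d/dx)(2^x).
2^{x - 1}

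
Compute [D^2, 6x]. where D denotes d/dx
12D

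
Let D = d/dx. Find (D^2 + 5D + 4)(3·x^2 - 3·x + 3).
12 x^{2} + 18 x + 3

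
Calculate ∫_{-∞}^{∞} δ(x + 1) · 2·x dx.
-2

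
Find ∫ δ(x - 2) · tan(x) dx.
\tan{\left(2 \right)}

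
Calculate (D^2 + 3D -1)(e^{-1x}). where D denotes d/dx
- 3 e^{- x}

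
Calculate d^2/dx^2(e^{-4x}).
16 e^{- 4 x}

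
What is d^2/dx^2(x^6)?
30 x^{4}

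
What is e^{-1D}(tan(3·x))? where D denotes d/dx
\tan{\left(3 x - 3 \right)}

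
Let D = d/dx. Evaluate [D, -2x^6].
- 12 x^{5}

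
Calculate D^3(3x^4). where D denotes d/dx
72 x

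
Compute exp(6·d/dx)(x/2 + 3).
\frac{x}{2} + 6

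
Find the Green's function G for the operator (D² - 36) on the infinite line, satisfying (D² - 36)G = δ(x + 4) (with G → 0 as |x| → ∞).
-\frac{e^{-6|x + 4|}}{12}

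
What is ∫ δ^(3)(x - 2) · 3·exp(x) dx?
- 3 e^{2}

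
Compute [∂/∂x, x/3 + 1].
\frac{1}{3}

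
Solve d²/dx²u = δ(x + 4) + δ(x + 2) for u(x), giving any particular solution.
\frac{|x + 4|}{2} + \frac{|x + 2|}{2}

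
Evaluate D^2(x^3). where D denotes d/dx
6 x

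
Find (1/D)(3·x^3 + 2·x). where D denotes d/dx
\frac{3 x^{4}}{4} + x^{2}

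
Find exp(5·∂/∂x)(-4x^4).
- 4 x^{4} - 80 x^{3} - 600 x^{2} - 2000 x - 2500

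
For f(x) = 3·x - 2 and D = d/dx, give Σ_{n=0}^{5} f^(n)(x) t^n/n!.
3 t + 3 x - 2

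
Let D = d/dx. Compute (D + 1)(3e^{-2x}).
- 3 e^{- 2 x}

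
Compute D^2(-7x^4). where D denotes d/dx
- 84 x^{2}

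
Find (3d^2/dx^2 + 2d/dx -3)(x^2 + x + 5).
- 3 x^{2} + x - 7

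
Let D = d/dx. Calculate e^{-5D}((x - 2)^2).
x^{2} - 14 x + 49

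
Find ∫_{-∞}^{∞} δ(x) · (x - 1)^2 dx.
1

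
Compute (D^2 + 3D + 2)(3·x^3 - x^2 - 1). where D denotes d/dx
6 x^{3} + 25 x^{2} + 12 x - 4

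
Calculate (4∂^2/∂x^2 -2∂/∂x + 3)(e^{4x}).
59 e^{4 x}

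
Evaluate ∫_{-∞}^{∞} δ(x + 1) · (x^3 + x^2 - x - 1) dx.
0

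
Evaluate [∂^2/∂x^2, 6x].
12\frac{d}{dx}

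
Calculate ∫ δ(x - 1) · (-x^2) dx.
-1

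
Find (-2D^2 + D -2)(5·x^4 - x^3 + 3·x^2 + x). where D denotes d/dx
- 10 x^{4} + 22 x^{3} - 129 x^{2} + 16 x - 11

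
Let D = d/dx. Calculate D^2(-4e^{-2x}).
- 16 e^{- 2 x}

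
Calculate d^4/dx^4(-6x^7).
- 5040 x^{3}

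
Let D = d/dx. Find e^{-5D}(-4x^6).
- 4 x^{6} + 120 x^{5} - 1500 x^{4} + 10000 x^{3} - 37500 x^{2} + 75000 x - 62500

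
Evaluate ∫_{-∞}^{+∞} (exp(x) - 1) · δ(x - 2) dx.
-1 + e^{2}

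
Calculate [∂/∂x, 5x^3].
15 x^{2}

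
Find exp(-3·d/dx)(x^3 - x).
x^{3} - 9 x^{2} + 26 x - 24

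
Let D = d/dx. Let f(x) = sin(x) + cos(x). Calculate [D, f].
- \sin{\left(x \right)} + \cos{\left(x \right)}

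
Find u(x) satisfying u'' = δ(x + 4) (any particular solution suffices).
\frac{|x + 4|}{2}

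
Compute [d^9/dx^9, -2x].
-18\frac{d^{8}}{dx^{8}}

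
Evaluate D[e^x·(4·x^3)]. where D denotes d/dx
4 x^{2} \left(x + 3\right) e^{x}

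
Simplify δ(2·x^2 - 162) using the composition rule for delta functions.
\frac{\delta(x - 9) + \delta(x + 9)}{36}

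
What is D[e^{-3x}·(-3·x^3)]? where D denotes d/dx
9 x^{2} \left(x - 1\right) e^{- 3 x}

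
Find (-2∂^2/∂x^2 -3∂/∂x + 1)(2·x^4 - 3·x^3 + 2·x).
2 x^{4} - 27 x^{3} - 21 x^{2} + 38 x - 6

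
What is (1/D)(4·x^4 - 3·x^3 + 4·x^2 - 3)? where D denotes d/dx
\frac{4 x^{5}}{5} - \frac{3 x^{4}}{4} + \frac{4 x^{3}}{3} - 3 x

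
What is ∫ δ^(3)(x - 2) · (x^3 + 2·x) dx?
-6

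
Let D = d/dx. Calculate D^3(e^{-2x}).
- 8 e^{- 2 x}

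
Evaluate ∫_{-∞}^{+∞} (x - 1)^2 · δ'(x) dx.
2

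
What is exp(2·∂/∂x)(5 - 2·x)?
1 - 2 x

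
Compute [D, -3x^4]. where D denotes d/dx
- 12 x^{3}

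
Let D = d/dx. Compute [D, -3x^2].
- 6 x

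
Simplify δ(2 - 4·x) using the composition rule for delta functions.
\frac{\delta(x - 1/2)}{4}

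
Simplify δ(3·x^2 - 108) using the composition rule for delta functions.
\frac{\delta(x - 6) + \delta(x + 6)}{36}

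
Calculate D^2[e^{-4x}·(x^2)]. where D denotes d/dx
2 \left(8 x^{2} - 8 x + 1\right) e^{- 4 x}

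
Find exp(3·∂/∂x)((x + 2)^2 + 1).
x^{2} + 10 x + 26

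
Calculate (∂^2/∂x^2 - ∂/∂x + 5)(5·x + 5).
25 x + 20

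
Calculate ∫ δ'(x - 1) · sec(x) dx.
- \tan{\left(1 \right)} \sec{\left(1 \right)}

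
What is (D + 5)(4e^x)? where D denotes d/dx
24 e^{x}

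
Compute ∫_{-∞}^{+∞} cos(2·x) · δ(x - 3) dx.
\cos{\left(6 \right)}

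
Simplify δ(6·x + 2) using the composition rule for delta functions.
\frac{\delta(x + 1/3)}{6}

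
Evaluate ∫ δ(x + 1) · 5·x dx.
-5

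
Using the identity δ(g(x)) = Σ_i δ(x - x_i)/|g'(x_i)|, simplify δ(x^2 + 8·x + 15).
\frac{\delta(x + 5) + \delta(x + 3)}{2}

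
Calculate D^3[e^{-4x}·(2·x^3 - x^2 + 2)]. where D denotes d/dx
4 \left(- 32 x^{3} + 88 x^{2} - 60 x - 23\right) e^{- 4 x}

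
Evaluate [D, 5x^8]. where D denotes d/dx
40 x^{7}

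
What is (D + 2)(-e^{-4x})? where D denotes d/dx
2 e^{- 4 x}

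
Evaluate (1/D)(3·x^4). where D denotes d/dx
\frac{3 x^{5}}{5}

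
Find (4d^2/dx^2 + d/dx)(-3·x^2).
- 6 x - 24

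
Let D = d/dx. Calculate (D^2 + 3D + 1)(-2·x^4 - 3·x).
- 2 x^{4} - 24 x^{3} - 24 x^{2} - 3 x - 9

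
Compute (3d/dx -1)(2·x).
6 - 2 x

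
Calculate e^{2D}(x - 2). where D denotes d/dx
x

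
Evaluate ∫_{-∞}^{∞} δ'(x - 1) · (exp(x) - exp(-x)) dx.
- 2 \cosh{\left(1 \right)}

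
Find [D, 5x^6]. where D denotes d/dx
30 x^{5}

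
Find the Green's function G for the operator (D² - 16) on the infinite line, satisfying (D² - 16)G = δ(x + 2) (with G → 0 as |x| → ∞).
-\frac{e^{-4|x + 2|}}{8}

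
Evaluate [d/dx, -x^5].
- 5 x^{4}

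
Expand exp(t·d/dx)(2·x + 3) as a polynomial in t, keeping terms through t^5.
2 t + 2 x + 3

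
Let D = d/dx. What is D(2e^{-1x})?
- 2 e^{- x}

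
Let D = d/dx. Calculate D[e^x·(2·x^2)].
2 x \left(x + 2\right) e^{x}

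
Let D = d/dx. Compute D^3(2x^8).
672 x^{5}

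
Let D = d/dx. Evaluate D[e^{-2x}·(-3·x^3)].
x^{2} \left(6 x - 9\right) e^{- 2 x}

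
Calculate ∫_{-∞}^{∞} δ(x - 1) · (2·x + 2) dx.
4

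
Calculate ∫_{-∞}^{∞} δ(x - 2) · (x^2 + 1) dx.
5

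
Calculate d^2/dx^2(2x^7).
84 x^{5}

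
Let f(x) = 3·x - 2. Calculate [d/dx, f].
3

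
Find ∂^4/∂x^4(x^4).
24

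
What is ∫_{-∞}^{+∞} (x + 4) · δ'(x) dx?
-1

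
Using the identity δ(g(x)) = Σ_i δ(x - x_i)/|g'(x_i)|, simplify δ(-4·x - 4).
\frac{\delta(x + 1)}{4}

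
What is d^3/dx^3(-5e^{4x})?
- 320 e^{4 x}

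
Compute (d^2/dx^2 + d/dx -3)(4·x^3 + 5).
- 12 x^{3} + 12 x^{2} + 24 x - 15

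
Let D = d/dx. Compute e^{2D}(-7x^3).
- 7 x^{3} - 42 x^{2} - 84 x - 56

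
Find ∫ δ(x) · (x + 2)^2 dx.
4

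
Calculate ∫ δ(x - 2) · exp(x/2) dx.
e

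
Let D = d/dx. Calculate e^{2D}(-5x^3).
- 5 x^{3} - 30 x^{2} - 60 x - 40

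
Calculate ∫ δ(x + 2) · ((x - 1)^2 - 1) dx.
8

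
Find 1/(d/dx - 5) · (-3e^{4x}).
3 e^{4 x}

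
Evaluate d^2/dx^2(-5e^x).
- 5 e^{x}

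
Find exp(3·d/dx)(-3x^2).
- 3 x^{2} - 18 x - 27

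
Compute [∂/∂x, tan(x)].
\frac{1}{\cos^{2}{\left(x \right)}}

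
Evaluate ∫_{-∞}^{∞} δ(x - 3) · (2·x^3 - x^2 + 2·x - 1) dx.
50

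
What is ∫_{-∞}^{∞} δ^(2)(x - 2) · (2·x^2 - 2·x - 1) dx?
4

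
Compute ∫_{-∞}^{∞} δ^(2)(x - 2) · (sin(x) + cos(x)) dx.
- \sin{\left(2 \right)} - \cos{\left(2 \right)}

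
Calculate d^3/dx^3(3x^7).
630 x^{4}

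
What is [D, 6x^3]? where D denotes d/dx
18 x^{2}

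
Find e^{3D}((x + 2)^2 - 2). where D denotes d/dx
x^{2} + 10 x + 23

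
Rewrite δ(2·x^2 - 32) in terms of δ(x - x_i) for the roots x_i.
\frac{\delta(x - 4) + \delta(x + 4)}{16}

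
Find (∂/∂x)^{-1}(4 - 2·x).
- x^{2} + 4 x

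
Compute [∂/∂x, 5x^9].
45 x^{8}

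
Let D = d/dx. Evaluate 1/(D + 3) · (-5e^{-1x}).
- \frac{5 e^{- x}}{2}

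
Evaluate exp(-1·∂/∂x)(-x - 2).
- x - 1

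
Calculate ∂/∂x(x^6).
6 x^{5}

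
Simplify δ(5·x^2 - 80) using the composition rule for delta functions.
\frac{\delta(x - 4) + \delta(x + 4)}{40}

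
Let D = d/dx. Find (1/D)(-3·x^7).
- \frac{3 x^{8}}{8}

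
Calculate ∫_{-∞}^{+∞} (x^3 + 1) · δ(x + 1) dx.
0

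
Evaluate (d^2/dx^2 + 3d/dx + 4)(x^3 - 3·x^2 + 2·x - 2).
4 x^{3} - 3 x^{2} - 4 x - 8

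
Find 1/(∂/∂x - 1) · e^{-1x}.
- \frac{e^{- x}}{2}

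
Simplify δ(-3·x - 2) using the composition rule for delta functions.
\frac{\delta(x + 2/3)}{3}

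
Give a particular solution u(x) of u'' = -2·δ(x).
-|x|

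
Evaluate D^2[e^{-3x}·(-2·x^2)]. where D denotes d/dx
2 \left(- 9 x^{2} + 12 x - 2\right) e^{- 3 x}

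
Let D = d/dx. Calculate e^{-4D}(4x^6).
4 x^{6} - 96 x^{5} + 960 x^{4} - 5120 x^{3} + 15360 x^{2} - 24576 x + 16384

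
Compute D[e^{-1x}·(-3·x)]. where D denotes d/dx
3 \left(x - 1\right) e^{- x}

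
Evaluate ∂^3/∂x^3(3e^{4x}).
192 e^{4 x}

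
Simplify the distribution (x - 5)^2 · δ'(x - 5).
0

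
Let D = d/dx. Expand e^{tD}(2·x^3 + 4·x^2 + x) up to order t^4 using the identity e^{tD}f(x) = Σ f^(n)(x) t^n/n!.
2 t^{3} + t^{2} \left(6 x + 4\right) + t \left(6 x^{2} + 8 x + 1\right) + 2 x^{3} + 4 x^{2} + x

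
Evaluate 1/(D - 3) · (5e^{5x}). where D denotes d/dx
\frac{5 e^{5 x}}{2}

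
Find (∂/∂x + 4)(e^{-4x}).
0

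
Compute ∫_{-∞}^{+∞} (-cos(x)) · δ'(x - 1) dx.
- \sin{\left(1 \right)}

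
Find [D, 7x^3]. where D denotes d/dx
21 x^{2}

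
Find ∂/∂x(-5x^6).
- 30 x^{5}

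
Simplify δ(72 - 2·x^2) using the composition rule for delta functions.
\frac{\delta(x - 6) + \delta(x + 6)}{24}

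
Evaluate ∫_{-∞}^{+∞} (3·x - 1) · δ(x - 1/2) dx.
\frac{1}{2}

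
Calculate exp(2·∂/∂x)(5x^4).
5 x^{4} + 40 x^{3} + 120 x^{2} + 160 x + 80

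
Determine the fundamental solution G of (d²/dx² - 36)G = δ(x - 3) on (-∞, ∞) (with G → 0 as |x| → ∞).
-\frac{e^{-6|x - 3|}}{12}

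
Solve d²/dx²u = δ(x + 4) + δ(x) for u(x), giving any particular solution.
\frac{|x + 4|}{2} + \frac{|x|}{2}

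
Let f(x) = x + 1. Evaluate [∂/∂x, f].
1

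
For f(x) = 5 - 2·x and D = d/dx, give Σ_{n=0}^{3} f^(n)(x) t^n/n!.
- 2 t - 2 x + 5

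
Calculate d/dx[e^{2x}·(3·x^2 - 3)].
6 \left(x^{2} + x - 1\right) e^{2 x}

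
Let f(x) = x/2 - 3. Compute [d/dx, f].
\frac{1}{2}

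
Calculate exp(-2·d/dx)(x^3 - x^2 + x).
x^{3} - 7 x^{2} + 17 x - 14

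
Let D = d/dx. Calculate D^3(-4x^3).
-24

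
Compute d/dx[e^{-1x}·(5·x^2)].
5 x \left(2 - x\right) e^{- x}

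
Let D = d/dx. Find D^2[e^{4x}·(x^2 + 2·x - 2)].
\left(16 x^{2} + 48 x - 14\right) e^{4 x}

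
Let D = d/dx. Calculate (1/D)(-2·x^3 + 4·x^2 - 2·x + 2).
- \frac{x^{4}}{2} + \frac{4 x^{3}}{3} - x^{2} + 2 x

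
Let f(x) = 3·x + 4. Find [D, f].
3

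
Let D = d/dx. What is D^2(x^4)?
12 x^{2}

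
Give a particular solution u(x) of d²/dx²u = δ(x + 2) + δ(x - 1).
\frac{|x + 2|}{2} + \frac{|x - 1|}{2}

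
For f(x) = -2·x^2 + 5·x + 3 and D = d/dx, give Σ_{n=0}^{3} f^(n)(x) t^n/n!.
- 2 t^{2} - t \left(4 x - 5\right) - 2 x^{2} + 5 x + 3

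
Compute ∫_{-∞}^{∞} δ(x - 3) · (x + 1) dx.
4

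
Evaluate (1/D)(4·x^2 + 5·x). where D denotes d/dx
\frac{4 x^{3}}{3} + \frac{5 x^{2}}{2}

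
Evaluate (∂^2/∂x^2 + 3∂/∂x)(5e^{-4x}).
20 e^{- 4 x}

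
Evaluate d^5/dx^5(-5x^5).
-600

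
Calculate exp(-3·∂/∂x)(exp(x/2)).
e^{\frac{x}{2} - \frac{3}{2}}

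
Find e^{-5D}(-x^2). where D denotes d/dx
- x^{2} + 10 x - 25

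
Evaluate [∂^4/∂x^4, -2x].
-8\frac{d^{3}}{dx^{3}}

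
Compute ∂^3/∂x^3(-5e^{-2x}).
40 e^{- 2 x}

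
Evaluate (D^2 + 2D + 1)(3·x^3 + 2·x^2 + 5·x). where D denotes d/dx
3 x^{3} + 20 x^{2} + 31 x + 14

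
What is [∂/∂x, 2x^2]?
4 x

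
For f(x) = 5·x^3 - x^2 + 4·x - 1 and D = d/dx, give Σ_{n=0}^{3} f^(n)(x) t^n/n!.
5 t^{3} + t^{2} \left(15 x - 1\right) + t \left(15 x^{2} - 2 x + 4\right) + 5 x^{3} - x^{2} + 4 x - 1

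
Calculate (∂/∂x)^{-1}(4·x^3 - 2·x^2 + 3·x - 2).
x^{4} - \frac{2 x^{3}}{3} + \frac{3 x^{2}}{2} - 2 x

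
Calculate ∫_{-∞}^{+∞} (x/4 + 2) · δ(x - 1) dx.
\frac{9}{4}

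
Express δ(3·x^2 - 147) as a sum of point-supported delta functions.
\frac{\delta(x - 7) + \delta(x + 7)}{42}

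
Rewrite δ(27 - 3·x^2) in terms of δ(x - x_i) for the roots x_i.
\frac{\delta(x - 3) + \delta(x + 3)}{18}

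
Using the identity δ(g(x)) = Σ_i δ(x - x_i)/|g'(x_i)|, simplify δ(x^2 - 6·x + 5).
\frac{\delta(x - 5) + \delta(x - 1)}{4}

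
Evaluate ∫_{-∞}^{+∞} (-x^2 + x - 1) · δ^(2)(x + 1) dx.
-2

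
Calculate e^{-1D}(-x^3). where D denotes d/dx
- x^{3} + 3 x^{2} - 3 x + 1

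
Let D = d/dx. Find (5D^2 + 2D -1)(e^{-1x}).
2 e^{- x}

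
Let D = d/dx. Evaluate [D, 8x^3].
24 x^{2}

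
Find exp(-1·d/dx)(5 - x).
6 - x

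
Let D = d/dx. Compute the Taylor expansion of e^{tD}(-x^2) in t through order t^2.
- t^{2} - 2 t x - x^{2}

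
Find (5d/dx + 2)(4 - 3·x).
- 6 x - 7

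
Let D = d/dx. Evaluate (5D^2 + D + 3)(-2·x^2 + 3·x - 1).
- 6 x^{2} + 5 x - 20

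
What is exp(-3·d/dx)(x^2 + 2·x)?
x^{2} - 4 x + 3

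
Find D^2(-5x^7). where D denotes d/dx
- 210 x^{5}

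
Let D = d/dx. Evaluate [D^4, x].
4D^{3}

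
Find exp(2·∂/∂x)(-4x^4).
- 4 x^{4} - 32 x^{3} - 96 x^{2} - 128 x - 64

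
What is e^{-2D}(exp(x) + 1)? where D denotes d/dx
e^{x - 2} + 1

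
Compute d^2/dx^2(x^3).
6 x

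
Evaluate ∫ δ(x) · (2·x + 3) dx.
3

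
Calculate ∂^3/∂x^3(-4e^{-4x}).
256 e^{- 4 x}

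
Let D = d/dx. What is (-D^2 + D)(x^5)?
5 x^{3} \left(x - 4\right)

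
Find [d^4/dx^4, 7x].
28\frac{d^{3}}{dx^{3}}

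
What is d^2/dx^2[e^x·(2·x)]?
2 \left(x + 2\right) e^{x}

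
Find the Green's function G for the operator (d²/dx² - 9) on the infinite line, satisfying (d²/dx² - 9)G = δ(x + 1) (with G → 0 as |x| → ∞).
-\frac{e^{-3|x + 1|}}{6}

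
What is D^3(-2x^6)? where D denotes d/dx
- 240 x^{3}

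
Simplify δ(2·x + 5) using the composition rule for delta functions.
\frac{\delta(x + 5/2)}{2}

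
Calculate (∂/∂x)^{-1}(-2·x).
- x^{2}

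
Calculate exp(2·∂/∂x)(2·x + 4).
2 x + 8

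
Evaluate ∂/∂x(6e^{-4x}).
- 24 e^{- 4 x}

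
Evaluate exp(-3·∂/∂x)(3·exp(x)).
3 e^{x - 3}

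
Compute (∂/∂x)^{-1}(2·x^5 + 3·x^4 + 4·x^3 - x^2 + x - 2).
\frac{x^{6}}{3} + \frac{3 x^{5}}{5} + x^{4} - \frac{x^{3}}{3} + \frac{x^{2}}{2} - 2 x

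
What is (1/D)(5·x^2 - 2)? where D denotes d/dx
\frac{5 x^{3}}{3} - 2 x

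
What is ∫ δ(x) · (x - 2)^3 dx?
-8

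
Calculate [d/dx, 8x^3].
24 x^{2}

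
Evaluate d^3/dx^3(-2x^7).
- 420 x^{4}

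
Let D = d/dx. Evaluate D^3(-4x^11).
- 3960 x^{8}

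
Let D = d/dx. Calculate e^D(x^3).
x^{3} + 3 x^{2} + 3 x + 1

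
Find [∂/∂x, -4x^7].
- 28 x^{6}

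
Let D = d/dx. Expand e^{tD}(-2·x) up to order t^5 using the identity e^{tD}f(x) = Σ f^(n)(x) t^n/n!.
- 2 t - 2 x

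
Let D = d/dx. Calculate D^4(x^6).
360 x^{2}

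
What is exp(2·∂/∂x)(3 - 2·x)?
- 2 x - 1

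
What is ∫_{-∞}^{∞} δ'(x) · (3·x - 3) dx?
-3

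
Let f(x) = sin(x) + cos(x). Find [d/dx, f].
- \sin{\left(x \right)} + \cos{\left(x \right)}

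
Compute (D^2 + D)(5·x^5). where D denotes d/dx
25 x^{3} \left(x + 4\right)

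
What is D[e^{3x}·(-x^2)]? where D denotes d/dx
x \left(- 3 x - 2\right) e^{3 x}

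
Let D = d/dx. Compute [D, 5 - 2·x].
-2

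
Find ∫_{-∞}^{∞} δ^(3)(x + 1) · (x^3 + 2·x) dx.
-6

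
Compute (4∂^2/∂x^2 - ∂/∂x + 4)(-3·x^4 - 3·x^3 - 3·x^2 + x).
- 12 x^{4} - 147 x^{2} - 62 x - 25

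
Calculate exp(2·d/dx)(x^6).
x^{6} + 12 x^{5} + 60 x^{4} + 160 x^{3} + 240 x^{2} + 192 x + 64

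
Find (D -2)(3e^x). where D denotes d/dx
- 3 e^{x}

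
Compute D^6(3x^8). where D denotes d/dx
60480 x^{2}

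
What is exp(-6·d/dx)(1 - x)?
7 - x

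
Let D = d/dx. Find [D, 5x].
5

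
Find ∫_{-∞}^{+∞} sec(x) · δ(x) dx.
1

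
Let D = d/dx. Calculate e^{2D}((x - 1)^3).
x^{3} + 3 x^{2} + 3 x + 1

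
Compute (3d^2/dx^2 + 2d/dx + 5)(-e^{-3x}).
- 26 e^{- 3 x}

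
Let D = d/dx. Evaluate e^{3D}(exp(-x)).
e^{- x - 3}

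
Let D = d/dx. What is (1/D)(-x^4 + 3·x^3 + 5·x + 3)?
- \frac{x^{5}}{5} + \frac{3 x^{4}}{4} + \frac{5 x^{2}}{2} + 3 x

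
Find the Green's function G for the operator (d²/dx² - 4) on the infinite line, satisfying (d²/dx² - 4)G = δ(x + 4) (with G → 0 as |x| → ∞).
-\frac{e^{-2|x + 4|}}{4}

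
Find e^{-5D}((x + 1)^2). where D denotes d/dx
x^{2} - 8 x + 16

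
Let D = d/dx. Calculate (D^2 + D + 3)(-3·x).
- 9 x - 3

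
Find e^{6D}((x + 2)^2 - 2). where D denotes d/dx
x^{2} + 16 x + 62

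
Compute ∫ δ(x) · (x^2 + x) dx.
0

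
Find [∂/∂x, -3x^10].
- 30 x^{9}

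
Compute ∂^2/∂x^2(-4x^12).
- 528 x^{10}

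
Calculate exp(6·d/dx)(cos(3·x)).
\cos{\left(3 x + 18 \right)}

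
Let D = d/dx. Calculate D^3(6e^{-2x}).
- 48 e^{- 2 x}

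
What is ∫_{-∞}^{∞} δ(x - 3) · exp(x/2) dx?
e^{\frac{3}{2}}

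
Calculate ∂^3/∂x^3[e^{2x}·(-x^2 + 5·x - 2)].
8 \left(- x^{2} + 2 x + 4\right) e^{2 x}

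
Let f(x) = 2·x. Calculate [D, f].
2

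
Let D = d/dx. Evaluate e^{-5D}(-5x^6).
- 5 x^{6} + 150 x^{5} - 1875 x^{4} + 12500 x^{3} - 46875 x^{2} + 93750 x - 78125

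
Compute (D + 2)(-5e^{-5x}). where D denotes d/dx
15 e^{- 5 x}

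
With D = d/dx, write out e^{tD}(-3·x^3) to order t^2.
3 x \left(- 3 t^{2} - 3 t x - x^{2}\right)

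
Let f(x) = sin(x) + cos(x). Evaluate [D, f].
- \sin{\left(x \right)} + \cos{\left(x \right)}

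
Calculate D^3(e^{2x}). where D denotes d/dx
8 e^{2 x}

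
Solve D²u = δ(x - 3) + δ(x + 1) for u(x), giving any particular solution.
\frac{|x - 3|}{2} + \frac{|x + 1|}{2}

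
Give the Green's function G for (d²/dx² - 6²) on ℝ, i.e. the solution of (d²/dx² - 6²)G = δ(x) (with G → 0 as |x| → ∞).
-\frac{e^{-6|x|}}{12}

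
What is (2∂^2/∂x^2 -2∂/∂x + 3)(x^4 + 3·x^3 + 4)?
3 x^{4} + x^{3} + 6 x^{2} + 36 x + 12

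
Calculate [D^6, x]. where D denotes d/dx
6D^{5}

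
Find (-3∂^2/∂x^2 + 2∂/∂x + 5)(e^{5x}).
- 60 e^{5 x}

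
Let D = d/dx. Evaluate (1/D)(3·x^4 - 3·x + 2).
\frac{3 x^{5}}{5} - \frac{3 x^{2}}{2} + 2 x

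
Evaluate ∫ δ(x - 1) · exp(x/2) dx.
e^{\frac{1}{2}}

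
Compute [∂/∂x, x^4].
4 x^{3}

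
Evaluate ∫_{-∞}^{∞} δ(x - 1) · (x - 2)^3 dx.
-1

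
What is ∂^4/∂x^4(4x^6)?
1440 x^{2}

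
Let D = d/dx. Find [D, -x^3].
- 3 x^{2}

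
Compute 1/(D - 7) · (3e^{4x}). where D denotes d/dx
- e^{4 x}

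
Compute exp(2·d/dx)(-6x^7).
- 6 x^{7} - 84 x^{6} - 504 x^{5} - 1680 x^{4} - 3360 x^{3} - 4032 x^{2} - 2688 x - 768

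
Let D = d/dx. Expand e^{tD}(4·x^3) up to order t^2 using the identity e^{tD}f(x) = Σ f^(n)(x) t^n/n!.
4 x \left(3 t^{2} + 3 t x + x^{2}\right)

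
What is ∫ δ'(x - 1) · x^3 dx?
-3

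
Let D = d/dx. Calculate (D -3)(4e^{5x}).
8 e^{5 x}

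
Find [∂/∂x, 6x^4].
24 x^{3}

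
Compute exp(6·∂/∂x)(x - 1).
x + 5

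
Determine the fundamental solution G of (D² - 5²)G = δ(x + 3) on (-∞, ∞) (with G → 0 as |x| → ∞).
-\frac{e^{-5|x + 3|}}{10}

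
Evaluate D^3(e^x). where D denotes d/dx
e^{x}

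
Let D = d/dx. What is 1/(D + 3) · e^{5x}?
\frac{e^{5 x}}{8}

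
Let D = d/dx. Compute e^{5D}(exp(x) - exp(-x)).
2 \sinh{\left(x + 5 \right)}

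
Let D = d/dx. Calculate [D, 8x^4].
32 x^{3}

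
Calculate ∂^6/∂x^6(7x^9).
423360 x^{3}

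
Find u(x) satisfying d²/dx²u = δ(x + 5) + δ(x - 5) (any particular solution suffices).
\frac{|x + 5|}{2} + \frac{|x - 5|}{2}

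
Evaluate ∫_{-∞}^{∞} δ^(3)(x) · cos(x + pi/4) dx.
- \frac{\sqrt{2}}{2}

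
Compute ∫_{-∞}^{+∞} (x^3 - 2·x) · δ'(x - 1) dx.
-1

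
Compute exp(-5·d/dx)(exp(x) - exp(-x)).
- e^{5 - x} + e^{x - 5}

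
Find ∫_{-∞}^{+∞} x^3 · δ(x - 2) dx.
8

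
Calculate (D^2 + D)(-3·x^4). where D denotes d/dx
12 x^{2} \left(- x - 3\right)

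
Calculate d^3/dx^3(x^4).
24 x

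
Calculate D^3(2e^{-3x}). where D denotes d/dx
- 54 e^{- 3 x}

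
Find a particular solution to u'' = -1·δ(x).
-\frac{|x|}{2}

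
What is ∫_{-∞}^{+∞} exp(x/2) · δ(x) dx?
1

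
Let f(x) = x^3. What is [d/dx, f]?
3 x^{2}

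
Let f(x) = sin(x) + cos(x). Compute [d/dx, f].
- \sin{\left(x \right)} + \cos{\left(x \right)}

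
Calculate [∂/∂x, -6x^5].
- 30 x^{4}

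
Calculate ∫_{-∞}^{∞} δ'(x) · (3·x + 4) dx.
-3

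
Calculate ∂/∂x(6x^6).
36 x^{5}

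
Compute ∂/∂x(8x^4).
32 x^{3}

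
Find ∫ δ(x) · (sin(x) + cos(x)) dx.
1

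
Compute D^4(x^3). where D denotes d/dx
0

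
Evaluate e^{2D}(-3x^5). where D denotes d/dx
- 3 x^{5} - 30 x^{4} - 120 x^{3} - 240 x^{2} - 240 x - 96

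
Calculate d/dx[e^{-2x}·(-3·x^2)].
6 x \left(x - 1\right) e^{- 2 x}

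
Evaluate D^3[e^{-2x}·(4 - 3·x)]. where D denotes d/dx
4 \left(6 x - 17\right) e^{- 2 x}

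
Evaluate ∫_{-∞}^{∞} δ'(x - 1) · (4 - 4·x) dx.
4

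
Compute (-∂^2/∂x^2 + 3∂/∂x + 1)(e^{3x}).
e^{3 x}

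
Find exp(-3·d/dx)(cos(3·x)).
\cos{\left(3 x - 9 \right)}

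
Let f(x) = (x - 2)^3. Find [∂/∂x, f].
3 \left(x - 2\right)^{2}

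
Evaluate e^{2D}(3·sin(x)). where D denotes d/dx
3 \sin{\left(x + 2 \right)}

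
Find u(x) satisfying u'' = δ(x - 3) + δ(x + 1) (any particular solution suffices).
\frac{|x - 3|}{2} + \frac{|x + 1|}{2}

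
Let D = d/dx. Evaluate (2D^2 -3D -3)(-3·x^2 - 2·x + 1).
9 x^{2} + 24 x - 9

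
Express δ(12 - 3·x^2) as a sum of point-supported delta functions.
\frac{\delta(x - 2) + \delta(x + 2)}{12}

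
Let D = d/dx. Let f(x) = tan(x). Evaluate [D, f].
\frac{1}{\cos^{2}{\left(x \right)}}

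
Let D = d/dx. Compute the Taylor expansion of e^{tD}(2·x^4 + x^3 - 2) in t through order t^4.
2 t^{4} + t^{3} \left(8 x + 1\right) + 3 t^{2} x \left(4 x + 1\right) + t x^{2} \left(8 x + 3\right) + 2 x^{4} + x^{3} - 2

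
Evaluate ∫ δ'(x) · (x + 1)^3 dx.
-3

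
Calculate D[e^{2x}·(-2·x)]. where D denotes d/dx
\left(- 4 x - 2\right) e^{2 x}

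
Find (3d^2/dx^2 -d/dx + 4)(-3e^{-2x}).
- 54 e^{- 2 x}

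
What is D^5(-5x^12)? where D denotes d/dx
- 475200 x^{7}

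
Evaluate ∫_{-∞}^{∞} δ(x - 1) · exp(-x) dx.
e^{-1}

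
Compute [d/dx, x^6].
6 x^{5}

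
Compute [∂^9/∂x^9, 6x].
54\frac{d^{8}}{dx^{8}}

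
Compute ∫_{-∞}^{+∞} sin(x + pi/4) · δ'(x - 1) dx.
- \cos{\left(\frac{\pi}{4} + 1 \right)}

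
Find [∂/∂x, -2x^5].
- 10 x^{4}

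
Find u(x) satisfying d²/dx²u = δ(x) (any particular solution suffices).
\frac{|x|}{2}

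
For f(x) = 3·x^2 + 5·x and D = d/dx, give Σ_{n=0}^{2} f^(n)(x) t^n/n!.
3 t^{2} + t \left(6 x + 5\right) + 3 x^{2} + 5 x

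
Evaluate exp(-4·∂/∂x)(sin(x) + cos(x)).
\sqrt{2} \cos{\left(- x + \frac{\pi}{4} + 4 \right)}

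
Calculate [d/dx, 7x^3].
21 x^{2}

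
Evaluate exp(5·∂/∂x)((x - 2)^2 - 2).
x^{2} + 6 x + 7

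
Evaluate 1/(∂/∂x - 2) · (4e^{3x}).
4 e^{3 x}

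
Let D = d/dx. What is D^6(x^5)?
0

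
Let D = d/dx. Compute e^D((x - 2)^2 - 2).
x^{2} - 2 x - 1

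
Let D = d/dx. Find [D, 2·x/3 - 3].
\frac{2}{3}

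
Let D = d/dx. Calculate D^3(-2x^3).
-12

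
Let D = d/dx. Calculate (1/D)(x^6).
\frac{x^{7}}{7}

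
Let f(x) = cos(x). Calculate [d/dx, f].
- \sin{\left(x \right)}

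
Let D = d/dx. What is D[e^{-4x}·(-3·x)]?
3 \left(4 x - 1\right) e^{- 4 x}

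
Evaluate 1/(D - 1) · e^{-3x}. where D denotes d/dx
- \frac{e^{- 3 x}}{4}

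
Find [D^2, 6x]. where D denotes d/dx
12D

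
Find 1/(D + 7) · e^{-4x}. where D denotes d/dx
\frac{e^{- 4 x}}{3}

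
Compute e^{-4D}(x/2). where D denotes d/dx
\frac{x}{2} - 2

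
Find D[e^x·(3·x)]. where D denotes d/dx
3 \left(x + 1\right) e^{x}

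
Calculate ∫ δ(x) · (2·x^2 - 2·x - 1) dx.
-1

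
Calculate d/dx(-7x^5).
- 35 x^{4}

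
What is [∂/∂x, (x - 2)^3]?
3 \left(x - 2\right)^{2}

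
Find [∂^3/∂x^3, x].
3\frac{d^{2}}{dx^{2}}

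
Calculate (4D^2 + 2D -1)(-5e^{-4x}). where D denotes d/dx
- 275 e^{- 4 x}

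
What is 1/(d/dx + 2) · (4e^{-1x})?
4 e^{- x}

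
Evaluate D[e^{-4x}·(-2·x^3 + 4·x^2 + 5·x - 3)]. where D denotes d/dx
\left(8 x^{3} - 22 x^{2} - 12 x + 17\right) e^{- 4 x}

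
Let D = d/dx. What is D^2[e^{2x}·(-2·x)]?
8 \left(- x - 1\right) e^{2 x}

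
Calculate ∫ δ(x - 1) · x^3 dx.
1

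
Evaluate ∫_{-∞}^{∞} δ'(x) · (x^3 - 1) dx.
0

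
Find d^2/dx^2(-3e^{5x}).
- 75 e^{5 x}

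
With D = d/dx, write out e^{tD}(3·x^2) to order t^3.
3 t^{2} + 6 t x + 3 x^{2}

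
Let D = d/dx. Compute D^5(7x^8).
47040 x^{3}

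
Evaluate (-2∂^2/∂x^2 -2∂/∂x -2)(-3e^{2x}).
42 e^{2 x}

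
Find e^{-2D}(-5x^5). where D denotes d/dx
- 5 x^{5} + 50 x^{4} - 200 x^{3} + 400 x^{2} - 400 x + 160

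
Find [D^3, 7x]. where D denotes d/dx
21D^{2}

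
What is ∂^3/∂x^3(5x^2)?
0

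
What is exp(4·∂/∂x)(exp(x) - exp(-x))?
2 \sinh{\left(x + 4 \right)}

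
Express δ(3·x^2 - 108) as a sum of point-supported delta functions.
\frac{\delta(x - 6) + \delta(x + 6)}{36}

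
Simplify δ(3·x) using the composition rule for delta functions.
\frac{\delta(x)}{3}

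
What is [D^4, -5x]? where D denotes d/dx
-20D^{3}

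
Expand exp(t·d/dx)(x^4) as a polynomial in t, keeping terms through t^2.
x^{2} \left(6 t^{2} + 4 t x + x^{2}\right)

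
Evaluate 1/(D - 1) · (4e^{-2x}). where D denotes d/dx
- \frac{4 e^{- 2 x}}{3}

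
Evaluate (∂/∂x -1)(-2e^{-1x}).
4 e^{- x}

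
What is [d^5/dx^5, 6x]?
30\frac{d^{4}}{dx^{4}}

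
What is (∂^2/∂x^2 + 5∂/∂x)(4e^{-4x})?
- 16 e^{- 4 x}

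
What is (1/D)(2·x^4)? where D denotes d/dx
\frac{2 x^{5}}{5}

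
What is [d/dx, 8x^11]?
88 x^{10}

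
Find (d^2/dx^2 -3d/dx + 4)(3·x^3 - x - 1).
12 x^{3} - 27 x^{2} + 14 x - 1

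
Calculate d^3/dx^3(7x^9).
3528 x^{6}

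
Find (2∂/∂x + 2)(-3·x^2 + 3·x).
- 6 x^{2} - 6 x + 6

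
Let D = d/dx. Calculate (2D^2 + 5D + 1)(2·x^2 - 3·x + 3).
2 x^{2} + 17 x - 4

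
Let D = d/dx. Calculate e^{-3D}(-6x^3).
- 6 x^{3} + 54 x^{2} - 162 x + 162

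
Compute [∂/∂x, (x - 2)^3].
3 \left(x - 2\right)^{2}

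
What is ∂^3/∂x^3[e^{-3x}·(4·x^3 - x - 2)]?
3 \left(- 36 x^{3} + 108 x^{2} - 63 x + 17\right) e^{- 3 x}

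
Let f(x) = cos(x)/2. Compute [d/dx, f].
- \frac{\sin{\left(x \right)}}{2}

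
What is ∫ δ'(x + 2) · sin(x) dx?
- \cos{\left(2 \right)}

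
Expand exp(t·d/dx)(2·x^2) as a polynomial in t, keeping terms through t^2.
2 t^{2} + 4 t x + 2 x^{2}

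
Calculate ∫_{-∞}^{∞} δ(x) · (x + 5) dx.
5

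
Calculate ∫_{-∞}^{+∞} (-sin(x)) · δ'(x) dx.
1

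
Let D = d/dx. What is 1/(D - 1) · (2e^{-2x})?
- \frac{2 e^{- 2 x}}{3}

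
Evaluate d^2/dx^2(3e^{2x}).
12 e^{2 x}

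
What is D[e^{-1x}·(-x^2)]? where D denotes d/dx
x \left(x - 2\right) e^{- x}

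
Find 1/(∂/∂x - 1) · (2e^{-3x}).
- \frac{e^{- 3 x}}{2}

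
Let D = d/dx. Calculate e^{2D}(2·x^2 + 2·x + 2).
2 x^{2} + 10 x + 14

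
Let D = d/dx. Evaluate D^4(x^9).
3024 x^{5}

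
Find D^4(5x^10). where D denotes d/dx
25200 x^{6}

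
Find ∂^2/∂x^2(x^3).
6 x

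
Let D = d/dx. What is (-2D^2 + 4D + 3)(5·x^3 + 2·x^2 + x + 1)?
15 x^{3} + 66 x^{2} - 41 x - 1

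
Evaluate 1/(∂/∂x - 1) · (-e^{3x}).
- \frac{e^{3 x}}{2}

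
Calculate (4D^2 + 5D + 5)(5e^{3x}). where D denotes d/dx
280 e^{3 x}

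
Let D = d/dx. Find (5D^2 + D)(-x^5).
5 x^{3} \left(- x - 20\right)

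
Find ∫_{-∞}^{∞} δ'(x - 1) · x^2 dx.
-2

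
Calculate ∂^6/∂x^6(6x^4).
0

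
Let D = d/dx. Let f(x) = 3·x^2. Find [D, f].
6 x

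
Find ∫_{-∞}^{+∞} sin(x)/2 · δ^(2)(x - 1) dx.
- \frac{\sin{\left(1 \right)}}{2}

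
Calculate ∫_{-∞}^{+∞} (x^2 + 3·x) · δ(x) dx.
0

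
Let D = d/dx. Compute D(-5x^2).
- 10 x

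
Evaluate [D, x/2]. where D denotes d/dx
\frac{1}{2}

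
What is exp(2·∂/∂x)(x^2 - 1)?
x^{2} + 4 x + 3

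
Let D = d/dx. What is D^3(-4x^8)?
- 1344 x^{5}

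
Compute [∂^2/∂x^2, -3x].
-6\frac{d}{dx}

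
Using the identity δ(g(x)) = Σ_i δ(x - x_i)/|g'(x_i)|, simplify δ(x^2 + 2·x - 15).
\frac{\delta(x + 5) + \delta(x - 3)}{8}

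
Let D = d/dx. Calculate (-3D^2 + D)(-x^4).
4 x^{2} \left(9 - x\right)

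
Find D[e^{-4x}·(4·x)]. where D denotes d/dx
4 \left(1 - 4 x\right) e^{- 4 x}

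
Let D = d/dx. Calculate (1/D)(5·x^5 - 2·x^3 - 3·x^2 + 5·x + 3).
\frac{5 x^{6}}{6} - \frac{x^{4}}{2} - x^{3} + \frac{5 x^{2}}{2} + 3 x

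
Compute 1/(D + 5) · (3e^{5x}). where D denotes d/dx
\frac{3 e^{5 x}}{10}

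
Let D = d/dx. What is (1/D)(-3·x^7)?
- \frac{3 x^{8}}{8}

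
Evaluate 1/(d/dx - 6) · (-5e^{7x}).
- 5 e^{7 x}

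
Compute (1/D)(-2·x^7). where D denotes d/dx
- \frac{x^{8}}{4}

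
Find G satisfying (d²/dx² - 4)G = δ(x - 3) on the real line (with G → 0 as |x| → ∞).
-\frac{e^{-2|x - 3|}}{4}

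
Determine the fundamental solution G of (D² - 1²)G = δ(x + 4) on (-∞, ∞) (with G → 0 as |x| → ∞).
-\frac{e^{-|x + 4|}}{2}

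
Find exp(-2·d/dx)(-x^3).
- x^{3} + 6 x^{2} - 12 x + 8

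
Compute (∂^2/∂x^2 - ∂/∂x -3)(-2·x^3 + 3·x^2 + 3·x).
6 x^{3} - 3 x^{2} - 27 x + 3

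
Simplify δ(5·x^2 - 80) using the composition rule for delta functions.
\frac{\delta(x - 4) + \delta(x + 4)}{40}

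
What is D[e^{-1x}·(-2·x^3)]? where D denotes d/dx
2 x^{2} \left(x - 3\right) e^{- x}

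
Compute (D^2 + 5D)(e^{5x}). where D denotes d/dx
50 e^{5 x}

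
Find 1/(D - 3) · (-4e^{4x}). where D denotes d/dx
- 4 e^{4 x}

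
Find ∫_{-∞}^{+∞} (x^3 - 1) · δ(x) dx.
-1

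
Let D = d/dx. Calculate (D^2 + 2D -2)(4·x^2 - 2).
- 8 x^{2} + 16 x + 12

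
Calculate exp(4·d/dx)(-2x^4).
- 2 x^{4} - 32 x^{3} - 192 x^{2} - 512 x - 512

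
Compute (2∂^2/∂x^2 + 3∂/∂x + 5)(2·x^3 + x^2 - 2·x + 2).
10 x^{3} + 23 x^{2} + 20 x + 8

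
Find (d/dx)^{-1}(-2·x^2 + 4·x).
- \frac{2 x^{3}}{3} + 2 x^{2}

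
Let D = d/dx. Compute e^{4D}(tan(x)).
\tan{\left(x + 4 \right)}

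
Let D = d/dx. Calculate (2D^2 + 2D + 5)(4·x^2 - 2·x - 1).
20 x^{2} + 6 x + 7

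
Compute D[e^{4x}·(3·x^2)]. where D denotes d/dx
6 x \left(2 x + 1\right) e^{4 x}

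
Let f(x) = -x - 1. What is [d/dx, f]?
-1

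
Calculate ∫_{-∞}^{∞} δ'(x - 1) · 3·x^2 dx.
-6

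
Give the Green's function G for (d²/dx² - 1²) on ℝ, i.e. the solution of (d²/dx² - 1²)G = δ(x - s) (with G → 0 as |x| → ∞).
-\frac{e^{-|x-s|}}{2}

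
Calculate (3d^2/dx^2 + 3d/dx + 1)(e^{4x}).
61 e^{4 x}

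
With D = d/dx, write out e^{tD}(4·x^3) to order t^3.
4 t^{3} + 12 t^{2} x + 12 t x^{2} + 4 x^{3}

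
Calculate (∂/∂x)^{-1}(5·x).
\frac{5 x^{2}}{2}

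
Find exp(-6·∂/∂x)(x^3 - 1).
x^{3} - 18 x^{2} + 108 x - 217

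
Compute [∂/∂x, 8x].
8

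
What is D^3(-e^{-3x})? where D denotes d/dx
27 e^{- 3 x}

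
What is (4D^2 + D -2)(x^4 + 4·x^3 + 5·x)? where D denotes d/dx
- 2 x^{4} - 4 x^{3} + 60 x^{2} + 86 x + 5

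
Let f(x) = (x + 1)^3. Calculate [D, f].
3 \left(x + 1\right)^{2}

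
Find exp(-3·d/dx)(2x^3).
2 x^{3} - 18 x^{2} + 54 x - 54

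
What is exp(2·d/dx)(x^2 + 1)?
x^{2} + 4 x + 5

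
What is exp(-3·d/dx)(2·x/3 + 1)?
\frac{2 x}{3} - 1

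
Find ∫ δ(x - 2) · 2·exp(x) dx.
2 e^{2}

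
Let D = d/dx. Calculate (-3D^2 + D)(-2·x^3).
6 x \left(6 - x\right)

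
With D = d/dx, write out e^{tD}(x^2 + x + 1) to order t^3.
t^{2} + t \left(2 x + 1\right) + x^{2} + x + 1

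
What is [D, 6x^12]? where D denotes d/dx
72 x^{11}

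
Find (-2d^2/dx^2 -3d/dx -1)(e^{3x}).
- 28 e^{3 x}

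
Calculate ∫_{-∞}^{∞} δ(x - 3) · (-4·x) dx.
-12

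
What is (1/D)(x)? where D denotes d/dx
\frac{x^{2}}{2}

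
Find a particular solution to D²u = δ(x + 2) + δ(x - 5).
\frac{|x + 2|}{2} + \frac{|x - 5|}{2}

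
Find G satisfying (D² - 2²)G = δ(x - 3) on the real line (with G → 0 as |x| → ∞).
-\frac{e^{-2|x - 3|}}{4}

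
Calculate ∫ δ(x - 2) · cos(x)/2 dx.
\frac{\cos{\left(2 \right)}}{2}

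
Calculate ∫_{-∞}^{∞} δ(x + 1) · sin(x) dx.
- \sin{\left(1 \right)}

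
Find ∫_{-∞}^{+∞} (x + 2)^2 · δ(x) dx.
4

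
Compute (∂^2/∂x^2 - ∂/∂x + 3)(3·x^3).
9 x \left(x^{2} - x + 2\right)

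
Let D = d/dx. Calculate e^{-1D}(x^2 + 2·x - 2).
x^{2} - 3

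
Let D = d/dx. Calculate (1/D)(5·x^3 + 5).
\frac{5 x^{4}}{4} + 5 x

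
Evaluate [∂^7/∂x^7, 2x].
14\frac{d^{6}}{dx^{6}}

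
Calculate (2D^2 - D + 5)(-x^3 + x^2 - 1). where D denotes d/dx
- 5 x^{3} + 8 x^{2} - 14 x - 1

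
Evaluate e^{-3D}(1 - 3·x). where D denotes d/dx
10 - 3 x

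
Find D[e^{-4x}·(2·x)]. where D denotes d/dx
2 \left(1 - 4 x\right) e^{- 4 x}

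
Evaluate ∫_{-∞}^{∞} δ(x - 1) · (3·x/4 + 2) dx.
\frac{11}{4}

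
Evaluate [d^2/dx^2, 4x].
8\frac{d}{dx}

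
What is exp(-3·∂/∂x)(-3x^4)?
- 3 x^{4} + 36 x^{3} - 162 x^{2} + 324 x - 243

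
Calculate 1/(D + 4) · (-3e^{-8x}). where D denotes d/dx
\frac{3 e^{- 8 x}}{4}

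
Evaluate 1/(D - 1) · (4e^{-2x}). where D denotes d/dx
- \frac{4 e^{- 2 x}}{3}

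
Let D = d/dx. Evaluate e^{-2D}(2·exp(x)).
2 e^{x - 2}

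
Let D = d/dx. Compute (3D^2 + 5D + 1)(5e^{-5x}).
255 e^{- 5 x}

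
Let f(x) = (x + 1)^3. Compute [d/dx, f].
3 \left(x + 1\right)^{2}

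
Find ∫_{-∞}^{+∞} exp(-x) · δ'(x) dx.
1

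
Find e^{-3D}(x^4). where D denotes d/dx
x^{4} - 12 x^{3} + 54 x^{2} - 108 x + 81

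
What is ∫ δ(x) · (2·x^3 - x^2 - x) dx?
0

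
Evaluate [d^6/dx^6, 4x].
24\frac{d^{5}}{dx^{5}}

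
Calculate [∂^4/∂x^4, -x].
-4\frac{d^{3}}{dx^{3}}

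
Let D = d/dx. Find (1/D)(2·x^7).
\frac{x^{8}}{4}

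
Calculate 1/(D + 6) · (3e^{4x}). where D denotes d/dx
\frac{3 e^{4 x}}{10}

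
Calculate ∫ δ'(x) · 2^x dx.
- \log{\left(2 \right)}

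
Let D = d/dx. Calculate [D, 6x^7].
42 x^{6}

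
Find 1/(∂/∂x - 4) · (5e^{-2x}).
- \frac{5 e^{- 2 x}}{6}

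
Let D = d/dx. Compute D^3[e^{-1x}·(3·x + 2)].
\left(7 - 3 x\right) e^{- x}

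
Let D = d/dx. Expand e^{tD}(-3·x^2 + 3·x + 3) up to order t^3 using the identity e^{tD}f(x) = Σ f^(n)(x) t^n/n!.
- 3 t^{2} - 3 t \left(2 x - 1\right) - 3 x^{2} + 3 x + 3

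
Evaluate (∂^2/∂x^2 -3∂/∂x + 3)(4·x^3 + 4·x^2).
12 x^{3} - 24 x^{2} + 8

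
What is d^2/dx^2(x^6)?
30 x^{4}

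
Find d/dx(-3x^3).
- 9 x^{2}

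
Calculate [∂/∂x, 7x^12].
84 x^{11}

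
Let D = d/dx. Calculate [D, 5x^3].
15 x^{2}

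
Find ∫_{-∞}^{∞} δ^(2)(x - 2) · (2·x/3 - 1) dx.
0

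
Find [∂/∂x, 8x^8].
64 x^{7}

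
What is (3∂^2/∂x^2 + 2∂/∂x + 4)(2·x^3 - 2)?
8 x^{3} + 12 x^{2} + 36 x - 8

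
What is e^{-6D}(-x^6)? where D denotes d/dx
- x^{6} + 36 x^{5} - 540 x^{4} + 4320 x^{3} - 19440 x^{2} + 46656 x - 46656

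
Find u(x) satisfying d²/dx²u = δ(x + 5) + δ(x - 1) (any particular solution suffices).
\frac{|x + 5|}{2} + \frac{|x - 1|}{2}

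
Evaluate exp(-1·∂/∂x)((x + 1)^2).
x^{2}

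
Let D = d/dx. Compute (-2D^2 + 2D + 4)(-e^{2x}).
0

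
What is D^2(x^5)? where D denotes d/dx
20 x^{3}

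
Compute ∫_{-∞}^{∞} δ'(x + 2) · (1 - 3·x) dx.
3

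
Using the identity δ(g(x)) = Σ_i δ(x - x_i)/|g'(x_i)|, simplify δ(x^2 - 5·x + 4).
\frac{\delta(x - 1) + \delta(x - 4)}{3}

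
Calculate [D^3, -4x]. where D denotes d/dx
-12D^{2}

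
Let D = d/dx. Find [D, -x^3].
- 3 x^{2}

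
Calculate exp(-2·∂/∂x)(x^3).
x^{3} - 6 x^{2} + 12 x - 8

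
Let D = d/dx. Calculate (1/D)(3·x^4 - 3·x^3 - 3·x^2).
\frac{3 x^{5}}{5} - \frac{3 x^{4}}{4} - x^{3}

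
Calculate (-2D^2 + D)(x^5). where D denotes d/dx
5 x^{3} \left(x - 8\right)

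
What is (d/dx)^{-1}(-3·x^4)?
- \frac{3 x^{5}}{5}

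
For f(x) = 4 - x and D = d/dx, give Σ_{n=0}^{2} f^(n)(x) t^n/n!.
- t - x + 4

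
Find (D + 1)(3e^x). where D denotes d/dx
6 e^{x}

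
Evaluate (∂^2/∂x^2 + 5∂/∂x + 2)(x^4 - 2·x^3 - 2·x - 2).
2 x^{4} + 16 x^{3} - 18 x^{2} - 16 x - 14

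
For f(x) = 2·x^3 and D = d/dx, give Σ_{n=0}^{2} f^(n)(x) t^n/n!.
2 x \left(3 t^{2} + 3 t x + x^{2}\right)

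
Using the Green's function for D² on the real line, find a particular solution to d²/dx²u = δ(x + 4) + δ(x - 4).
\frac{|x + 4|}{2} + \frac{|x - 4|}{2}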